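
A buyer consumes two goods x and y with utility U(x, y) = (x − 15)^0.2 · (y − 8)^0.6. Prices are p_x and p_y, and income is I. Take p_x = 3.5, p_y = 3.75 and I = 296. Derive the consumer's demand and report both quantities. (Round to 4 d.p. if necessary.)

x* = 30.25, y* = 50.7

This is Cobb-Douglas in (x−15, y−8): tangency gives 0.2·p_y·(y−8) = 0.6·p_x·(x−15).
After buying the subsistence bundle (15, 8), a share 0.25 of the remaining income goes to x: x* = 15 + 0.25·(I − 15p_x − 8p_y)/p_x.
Discretionary income = 296 − 15·3.5 − 8·3.75 = 213.5; x* = 15 + 0.25·213.5/3.5 = 30.25; y* = 8 + 0.75·213.5/3.75 = 50.7.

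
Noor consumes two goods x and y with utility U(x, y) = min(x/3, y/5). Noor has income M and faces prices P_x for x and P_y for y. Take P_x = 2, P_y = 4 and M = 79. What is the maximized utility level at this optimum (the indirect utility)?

V = 3.0385

Leontief preferences: the optimum is at the kink where x/3 = y/5, i.e. y = (5/3)·x.
Budget: P_x·x + P_y·(5/3)·x = M, so (3·P_x + 5·P_y)·x = 3·M.
Demand: x*(P_x,P_y,M) = 3·M/(3·P_x + 5·P_y), y* = 5·M/(3·P_x + 5·P_y).
Here 3·2 + 5·4 = 26, giving x* = 9.1154 and y* = 15.1923.
Utility at the optimum: U(9.1154, 15.1923) = 3.0385.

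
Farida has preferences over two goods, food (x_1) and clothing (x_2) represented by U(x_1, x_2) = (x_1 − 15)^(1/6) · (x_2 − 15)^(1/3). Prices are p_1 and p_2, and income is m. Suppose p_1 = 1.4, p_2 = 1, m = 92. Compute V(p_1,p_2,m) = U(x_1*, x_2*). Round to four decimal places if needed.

Let x_1' = x_1−15, x_2' = x_2−15. MRS = (1/2)·x_2'/x_1' = p_1/p_2.
After buying the subsistence bundle (15, 15), a share 1/3 of the remaining income goes to x_1: x_1* = 15 + 1/3·(m − 15p_1 − 15p_2)/p_1.
Discretionary income = 92 − 15·1.4 − 15·1 = 56; x_1* = 15 + 1/3·56/1.4 = 28.3333; x_2* = 15 + 2/3·56/1 = 52.3333.
Utility at the optimum: U(28.3333, 52.3333) = 5.1466.

V = 5.1466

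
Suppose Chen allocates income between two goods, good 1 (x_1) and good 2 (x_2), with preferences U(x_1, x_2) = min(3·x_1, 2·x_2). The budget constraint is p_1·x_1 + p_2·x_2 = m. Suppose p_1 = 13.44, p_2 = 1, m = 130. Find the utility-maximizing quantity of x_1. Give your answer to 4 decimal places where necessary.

With perfect complements, no substitution: consume in ratio x_1:x_2 = 2:3.
Budget: p_1·x_1 + p_2·(3/2)·x_1 = m, so (2·p_1 + 3·p_2)·x_1 = 2·m.
Demand: x_1*(p_1,p_2,m) = 2·m/(2·p_1 + 3·p_2), x_2* = 3·m/(2·p_1 + 3·p_2).
Here 2·13.44 + 3·1 = 29.88, giving x_1* = 8.7015.

x_1* = 8.7015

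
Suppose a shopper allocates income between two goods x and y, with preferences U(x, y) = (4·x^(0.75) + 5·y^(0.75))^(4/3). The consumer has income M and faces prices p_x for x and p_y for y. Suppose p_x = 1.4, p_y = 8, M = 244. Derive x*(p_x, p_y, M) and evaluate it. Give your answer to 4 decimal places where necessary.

x* = 172.0347

From the CES first-order condition, (4/5)·(y/x)^(0.25) = p_x/p_y.
Solve for the ratio: y/x = [(5/4)·p_x/p_y]^(4).
Substitute y = (y/x)·x into the budget: x* = M/(p_x + p_y·(y/x)).
Numerically y/x = 0.00229, so x* = 244/(1.4 + 8·0.00229) = 172.0347.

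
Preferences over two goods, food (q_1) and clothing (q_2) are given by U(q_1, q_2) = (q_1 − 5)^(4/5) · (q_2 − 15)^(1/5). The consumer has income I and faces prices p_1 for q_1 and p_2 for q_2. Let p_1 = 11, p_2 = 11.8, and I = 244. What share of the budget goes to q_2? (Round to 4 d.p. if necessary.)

Let q_1' = q_1−5, q_2' = q_2−15. MRS = 4·q_2'/q_1' = p_1/p_2.
Substituting into the budget: q_1* = 5 + 0.8·(I − 5·p_1 − 15·p_2)/p_1, and q_2* = 15 + 0.2·(…)/p_2.
Discretionary income = 244 − 5·11 − 15·11.8 = 12; q_1* = 5 + 0.8·12/11 = 5.8727; q_2* = 15 + 0.2·12/11.8 = 15.2034.
Expenditure on q_2: 11.8·15.2034 = 179.4; share = 0.7352.

share on q_2 = 0.7352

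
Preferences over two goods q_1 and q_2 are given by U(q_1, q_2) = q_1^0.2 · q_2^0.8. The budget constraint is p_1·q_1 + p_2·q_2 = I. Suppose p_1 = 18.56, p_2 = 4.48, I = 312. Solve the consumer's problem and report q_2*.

At p_1=18.56, p_2=4.48, I=312: q_2* = 0.8·312/4.48 = 55.7143.

q_2* = 55.7143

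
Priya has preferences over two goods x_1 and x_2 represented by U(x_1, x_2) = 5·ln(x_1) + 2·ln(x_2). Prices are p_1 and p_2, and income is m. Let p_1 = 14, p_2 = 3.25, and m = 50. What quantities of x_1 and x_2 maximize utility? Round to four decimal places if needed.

x_1* = 2.551, x_2* = 4.3956

Demand: x_1*(p_1,p_2,m) = 5/7·m/p_1 and x_2* = 2/7·m/p_2.
At p_1=14, p_2=3.25, m=50: x_1* = 5/7·50/14 = 2.551, x_2* = 4.3956.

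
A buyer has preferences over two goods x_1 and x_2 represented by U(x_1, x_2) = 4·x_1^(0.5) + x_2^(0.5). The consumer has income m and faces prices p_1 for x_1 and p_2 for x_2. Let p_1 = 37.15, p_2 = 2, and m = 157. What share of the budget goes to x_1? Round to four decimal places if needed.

share on x_1 = 0.4628

MRS = MU_x_1/MU_x_2 = 4·(x_2/x_1)^(0.5). Set equal to p_1/p_2.
Hence x_2/x_1 = ((1/4)·p_1/p_2)^(1/(0.5)), i.e. raised to the 2 power.
Substitute x_2 = (x_2/x_1)·x_1 into the budget: x_1* = m/(p_1 + p_2·(x_2/x_1)).
Numerically x_2/x_1 = 21.564414, so x_1* = 157/(37.15 + 2·21.564414) = 1.9557 and x_2* = 21.564414·1.9557 = 42.1732.
Expenditure on x_1: 37.15·1.9557 = 72.6537; share = 0.4628.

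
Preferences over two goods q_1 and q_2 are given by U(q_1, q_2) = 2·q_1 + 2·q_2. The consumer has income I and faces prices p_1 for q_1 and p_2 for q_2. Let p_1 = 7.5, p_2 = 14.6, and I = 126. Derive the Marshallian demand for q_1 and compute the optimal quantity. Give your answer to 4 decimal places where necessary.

Linear utility — the consumer picks whichever good has higher MU/price: 2/7.5 = 0.2667 vs 2/14.6 = 0.137.
q_1 gives more utility per dollar, so spend all income on q_1: q_1* = I/p_1, q_2* = 0.
Numerically: q_1* = 16.8, q_2* = 0.

q_1* = 16.8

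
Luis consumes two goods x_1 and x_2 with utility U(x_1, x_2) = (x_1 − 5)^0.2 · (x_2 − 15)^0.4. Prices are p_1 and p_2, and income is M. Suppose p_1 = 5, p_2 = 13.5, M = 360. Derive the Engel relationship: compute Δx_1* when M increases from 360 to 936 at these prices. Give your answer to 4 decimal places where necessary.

Δx_1* = 38.4

MRS = (1/2)·(x_2−15)/(x_1−5). Tangency with p_1/p_2 gives x_2−15 = 2·(p_1/p_2)·(x_1−5).
Substituting into the budget: x_1* = 5 + 1/3·(M − 5·p_1 − 15·p_2)/p_1, and x_2* = 15 + 2/3·(…)/p_2.
Discretionary income = 360 − 5·5 − 15·13.5 = 132.5; x_1* = 5 + 1/3·132.5/5 = 13.8333.
At M' = 936: x_1* = 52.2333. Change: 52.2333 − 13.8333 = 38.4.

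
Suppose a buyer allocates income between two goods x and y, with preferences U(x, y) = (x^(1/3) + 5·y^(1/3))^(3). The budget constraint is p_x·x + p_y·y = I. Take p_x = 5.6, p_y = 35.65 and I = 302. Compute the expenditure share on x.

From the CES first-order condition, (1/5)·(y/x)^(2/3) = p_x/p_y.
Solve for the ratio: y/x = [5·p_x/p_y]^(1.5).
With the ratio pinned down, the budget gives x* = I/(p_x + p_y·(y/x)) and y* = (y/x)·x*.
Numerically y/x = 0.696062, so x* = 302/(5.6 + 35.65·0.696062) = 9.9294 and y* = 0.696062·9.9294 = 6.9115.
Expenditure on x: 5.6·9.9294 = 55.6049; share = 0.1841.

share on x = 0.1841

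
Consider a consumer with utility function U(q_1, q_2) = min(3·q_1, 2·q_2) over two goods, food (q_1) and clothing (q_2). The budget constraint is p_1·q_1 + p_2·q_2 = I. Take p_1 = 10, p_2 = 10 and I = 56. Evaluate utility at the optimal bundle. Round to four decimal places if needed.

With perfect complements, no substitution: consume in ratio q_1:q_2 = 2:3.
Budget: p_1·q_1 + p_2·(3/2)·q_1 = I, so (2·p_1 + 3·p_2)·q_1 = 2·I.
Demand: q_1*(p_1,p_2,I) = 2·I/(2·p_1 + 3·p_2), q_2* = 3·I/(2·p_1 + 3·p_2).
Here 2·10 + 3·10 = 50, giving q_1* = 2.24 and q_2* = 3.36.
Utility at the optimum: U(2.24, 3.36) = 6.72.

V = 6.72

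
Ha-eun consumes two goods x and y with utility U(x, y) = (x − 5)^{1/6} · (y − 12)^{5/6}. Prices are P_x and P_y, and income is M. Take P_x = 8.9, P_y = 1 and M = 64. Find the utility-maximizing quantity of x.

x* = 5.1404

Let x' = x−5, y' = y−12. MRS = (1/5)·y'/x' = P_x/P_y.
After buying the subsistence bundle (5, 12), a share 1/6 of the remaining income goes to x: x* = 5 + 1/6·(M − 5P_x − 12P_y)/P_x.
Discretionary income = 64 − 5·8.9 − 12·1 = 7.5; x* = 5 + 1/6·7.5/8.9 = 5.1404.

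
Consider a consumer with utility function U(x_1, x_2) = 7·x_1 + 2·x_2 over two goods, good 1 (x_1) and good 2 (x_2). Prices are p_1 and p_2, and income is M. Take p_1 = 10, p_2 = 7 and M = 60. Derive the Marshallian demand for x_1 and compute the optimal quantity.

x_1* = 6

Linear utility — the consumer picks whichever good has higher MU/price: 7/10 = 0.7 vs 2/7 = 0.2857.
x_1 gives more utility per dollar, so spend all income on x_1: x_1* = M/p_1, x_2* = 0.
Numerically: x_1* = 6, x_2* = 0.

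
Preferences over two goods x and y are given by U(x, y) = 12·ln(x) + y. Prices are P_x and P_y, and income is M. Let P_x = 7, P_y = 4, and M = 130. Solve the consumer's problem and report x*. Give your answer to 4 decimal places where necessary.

MU_x = 12/x, MU_y = 1. Tangency: 12/x = P_x/P_y.
So x*(P_x,P_y) = 12·P_y/P_x, independent of income; and y* = (M − 12·P_y)/P_y.
At the given prices: x* = 12·4/7 = 6.8571.

x* = 6.8571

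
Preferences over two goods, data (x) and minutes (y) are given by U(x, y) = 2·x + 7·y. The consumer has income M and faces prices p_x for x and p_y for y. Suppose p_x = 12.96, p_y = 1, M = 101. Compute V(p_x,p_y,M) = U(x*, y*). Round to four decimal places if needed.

Perfect substitutes: compare marginal utility per dollar. 2/p_x vs 7/p_y → 0.1543 vs 7.
y gives more utility per dollar, so spend all income on y: y* = M/p_y, x* = 0.
Numerically: x* = 0, y* = 101.
Utility at the optimum: U(0, 101) = 707.

V = 707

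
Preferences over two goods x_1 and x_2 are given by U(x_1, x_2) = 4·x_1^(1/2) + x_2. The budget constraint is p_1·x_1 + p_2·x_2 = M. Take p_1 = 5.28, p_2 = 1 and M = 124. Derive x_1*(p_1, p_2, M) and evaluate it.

x_1* = 0.1435

Plugging in: x_1* = (2·1/5.28)² = 0.1435.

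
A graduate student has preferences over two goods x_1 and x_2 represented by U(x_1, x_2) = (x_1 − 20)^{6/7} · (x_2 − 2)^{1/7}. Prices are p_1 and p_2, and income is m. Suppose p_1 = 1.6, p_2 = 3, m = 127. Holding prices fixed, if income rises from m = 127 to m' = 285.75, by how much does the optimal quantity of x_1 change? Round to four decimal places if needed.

Δx_1* = 85.0446

This is Cobb-Douglas in (x_1−20, x_2−2): tangency gives 6/7·p_2·(x_2−2) = 1/7·p_1·(x_1−20).
After buying the subsistence bundle (20, 2), a share 6/7 of the remaining income goes to x_1: x_1* = 20 + 6/7·(m − 20p_1 − 2p_2)/p_1.
Discretionary income = 127 − 20·1.6 − 2·3 = 89; x_1* = 20 + 6/7·89/1.6 = 67.6786.
At m' = 285.75: x_1* = 152.7232. Change: 152.7232 − 67.6786 = 85.0446.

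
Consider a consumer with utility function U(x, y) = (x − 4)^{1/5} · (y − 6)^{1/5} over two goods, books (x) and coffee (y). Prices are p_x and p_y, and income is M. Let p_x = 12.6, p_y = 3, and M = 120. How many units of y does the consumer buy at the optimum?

Discretionary income = 120 − 4·12.6 − 6·3 = 51.6; y* = 6 + 0.5·51.6/3 = 14.6.

y* = 14.6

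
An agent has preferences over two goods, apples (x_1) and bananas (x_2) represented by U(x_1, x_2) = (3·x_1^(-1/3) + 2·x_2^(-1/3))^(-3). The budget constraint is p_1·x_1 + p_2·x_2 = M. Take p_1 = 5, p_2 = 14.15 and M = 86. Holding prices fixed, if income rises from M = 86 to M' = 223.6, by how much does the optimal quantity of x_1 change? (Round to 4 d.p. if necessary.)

MU_x_1 ∝ 3·x_1^(-4/3), MU_x_2 ∝ 2·x_2^(-4/3), so MRS = (3/2)·(x_2/x_1)^(4/3) = p_1/p_2.
Hence x_2/x_1 = ((2/3)·p_1/p_2)^(1/(4/3)), i.e. raised to the 0.75 power.
Substitute x_2 = (x_2/x_1)·x_1 into the budget: x_1* = M/(p_1 + p_2·(x_2/x_1)).
Numerically x_2/x_1 = 0.338136, so x_1* = 86/(5 + 14.15·0.338136) = 8.7893.
At M' = 223.6: x_1* = 22.8522. Change: 22.8522 − 8.7893 = 14.0629.

Δx_1* = 14.0629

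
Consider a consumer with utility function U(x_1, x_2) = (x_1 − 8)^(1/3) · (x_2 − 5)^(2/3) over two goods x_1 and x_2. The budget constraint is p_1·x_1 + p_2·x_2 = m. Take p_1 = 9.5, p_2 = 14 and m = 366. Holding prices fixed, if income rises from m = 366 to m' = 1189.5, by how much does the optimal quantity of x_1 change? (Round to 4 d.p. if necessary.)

Δx_1* = 28.8947

MRS = (1/2)·(x_2−5)/(x_1−8). Tangency with p_1/p_2 gives x_2−5 = 2·(p_1/p_2)·(x_1−8).
After buying the subsistence bundle (8, 5), a share 1/3 of the remaining income goes to x_1: x_1* = 8 + 1/3·(m − 8p_1 − 5p_2)/p_1.
Discretionary income = 366 − 8·9.5 − 5·14 = 220; x_1* = 8 + 1/3·220/9.5 = 15.7193.
At m' = 1189.5: x_1* = 44.614. Change: 44.614 − 15.7193 = 28.8947.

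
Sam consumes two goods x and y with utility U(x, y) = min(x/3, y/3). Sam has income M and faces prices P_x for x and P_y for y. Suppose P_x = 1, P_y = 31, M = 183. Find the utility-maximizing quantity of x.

x* = 5.7188

Leontief preferences: the optimum is at the kink where x/3 = y/3, i.e. y = x.
Budget: P_x·x + P_y·x = M, so (3·P_x + 3·P_y)·x = 3·M.
Demand: x*(P_x,P_y,M) = 3·M/(3·P_x + 3·P_y), y* = 3·M/(3·P_x + 3·P_y).
Here 3·1 + 3·31 = 96, giving x* = 5.7188.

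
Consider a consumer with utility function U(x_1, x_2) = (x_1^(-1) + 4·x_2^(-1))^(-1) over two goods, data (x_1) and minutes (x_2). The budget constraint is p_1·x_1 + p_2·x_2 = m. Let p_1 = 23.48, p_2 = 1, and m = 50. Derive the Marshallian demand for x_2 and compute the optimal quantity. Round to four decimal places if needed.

MRS = MU_x_1/MU_x_2 = (1/4)·(x_2/x_1)^(2). Set equal to p_1/p_2.
Solve for the ratio: x_2/x_1 = [4·p_1/p_2]^(0.5).
With the ratio pinned down, the budget gives x_1* = m/(p_1 + p_2·(x_2/x_1)) and x_2* = (x_2/x_1)·x_1*.
Numerically x_2/x_1 = 9.691233, so x_1* = 50/(23.48 + 1·9.691233) = 1.5073 and x_2* = 9.691233·1.5073 = 14.6079.

x_2* = 14.6079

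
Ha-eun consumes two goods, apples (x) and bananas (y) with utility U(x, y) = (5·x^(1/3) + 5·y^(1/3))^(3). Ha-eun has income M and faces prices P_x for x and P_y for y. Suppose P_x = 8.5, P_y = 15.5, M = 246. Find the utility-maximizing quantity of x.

x* = 16.6278

With the ratio pinned down, the budget gives x* = M/(P_x + P_y·(y/x)) and y* = (y/x)·x*.
Numerically y/x = 0.406098, so x* = 246/(8.5 + 15.5·0.406098) = 16.6278.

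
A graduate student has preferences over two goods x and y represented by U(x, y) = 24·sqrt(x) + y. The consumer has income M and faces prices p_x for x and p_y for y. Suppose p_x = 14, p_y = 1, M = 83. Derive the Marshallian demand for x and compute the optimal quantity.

Utility is quasi-linear in y; the FOC for x is 12/√x = p_x/p_y.
Thus x* = (12·p_y/p_x)² — independent of M — with the rest of income spent on y.
Plugging in: x* = (12·1/14)² = 0.7347.

x* = 0.7347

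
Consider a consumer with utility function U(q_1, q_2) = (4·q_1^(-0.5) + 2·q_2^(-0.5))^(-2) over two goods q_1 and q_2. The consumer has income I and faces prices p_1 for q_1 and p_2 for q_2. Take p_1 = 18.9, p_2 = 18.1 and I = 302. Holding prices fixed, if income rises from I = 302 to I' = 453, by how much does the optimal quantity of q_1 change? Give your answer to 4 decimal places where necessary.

Δq_1* = 4.9289

Numerically q_2/q_1 = 0.648389, so q_1* = 302/(18.9 + 18.1·0.648389) = 9.8577.
At I' = 453: q_1* = 14.7866. Change: 14.7866 − 9.8577 = 4.9289.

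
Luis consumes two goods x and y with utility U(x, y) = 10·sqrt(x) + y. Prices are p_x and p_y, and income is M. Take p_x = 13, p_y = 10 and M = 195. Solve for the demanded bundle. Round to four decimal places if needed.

Set MRS = p_x/p_y: 5·x^(−1/2) = p_x/p_y.
Solve: √x = 5·p_y/p_x, so x*(p_x,p_y) = (5·p_y/p_x)², and y* = (M − p_x·x*)/p_y.
Plugging in: x* = (5·10/13)² = 14.7929, y* = 0.2692.

x* = 14.7929, y* = 0.2692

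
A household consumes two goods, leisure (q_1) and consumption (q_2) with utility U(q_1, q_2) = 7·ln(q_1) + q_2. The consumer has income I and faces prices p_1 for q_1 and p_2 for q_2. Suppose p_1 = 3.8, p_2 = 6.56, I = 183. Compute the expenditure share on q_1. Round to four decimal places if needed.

share on q_1 = 0.2509

MU_q_1 = 7/q_1, MU_q_2 = 1. Tangency: 7/q_1 = p_1/p_2.
So q_1*(p_1,p_2) = 7·p_2/p_1, independent of income; and q_2* = (I − 7·p_2)/p_2.
At the given prices: q_1* = 7·6.56/3.8 = 12.0842, and q_2* = 20.8963.
Expenditure on q_1: 3.8·12.0842 = 45.92; share = 0.2509.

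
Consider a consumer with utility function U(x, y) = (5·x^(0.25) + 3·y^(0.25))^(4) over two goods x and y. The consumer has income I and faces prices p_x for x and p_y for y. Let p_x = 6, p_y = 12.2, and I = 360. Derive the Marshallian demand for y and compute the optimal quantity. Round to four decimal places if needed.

y* = 8.4227

Substitute y = (y/x)·x into the budget: x* = I/(p_x + p_y·(y/x)).
Numerically y/x = 0.196452, so x* = 360/(6 + 12.2·0.196452) = 42.8739 and y* = 0.196452·42.8739 = 8.4227.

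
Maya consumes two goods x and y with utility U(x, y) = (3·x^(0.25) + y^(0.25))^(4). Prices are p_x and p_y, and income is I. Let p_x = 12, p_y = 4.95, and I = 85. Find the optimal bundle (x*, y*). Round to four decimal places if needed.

x* = 5.4052, y* = 4.0683

MRS = MU_x/MU_y = 3·(y/x)^(0.75). Set equal to p_x/p_y.
Hence y/x = ((1/3)·p_x/p_y)^(1/(0.75)), i.e. raised to the 4/3 power.
With the ratio pinned down, the budget gives x* = I/(p_x + p_y·(y/x)) and y* = (y/x)·x*.
Numerically y/x = 0.752673, so x* = 85/(12 + 4.95·0.752673) = 5.4052 and y* = 0.752673·5.4052 = 4.0683.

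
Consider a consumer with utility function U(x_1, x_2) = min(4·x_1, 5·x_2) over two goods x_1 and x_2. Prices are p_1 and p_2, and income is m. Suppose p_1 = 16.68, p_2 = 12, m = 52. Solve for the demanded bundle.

x_1* = 1.9787, x_2* = 1.583

Leontief preferences: the optimum is at the kink where x_1/5 = x_2/4, i.e. x_2 = (4/5)·x_1.
Budget: p_1·x_1 + p_2·(4/5)·x_1 = m, so (5·p_1 + 4·p_2)·x_1 = 5·m.
Demand: x_1*(p_1,p_2,m) = 5·m/(5·p_1 + 4·p_2), x_2* = 4·m/(5·p_1 + 4·p_2).
Here 5·16.68 + 4·12 = 131.4, giving x_1* = 1.9787 and x_2* = 1.583.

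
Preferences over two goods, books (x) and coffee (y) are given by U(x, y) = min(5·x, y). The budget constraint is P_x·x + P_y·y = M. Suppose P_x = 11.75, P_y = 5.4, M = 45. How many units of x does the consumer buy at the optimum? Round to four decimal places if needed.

With perfect complements, no substitution: consume in ratio x:y = 1:5.
Budget: P_x·x + P_y·5·x = M, so (P_x + 5·P_y)·x = M.
Demand: x*(P_x,P_y,M) = M/(P_x + 5·P_y), y* = 5·M/(P_x + 5·P_y).
Here 11.75 + 5·5.4 = 38.75, giving x* = 1.1613.

x* = 1.1613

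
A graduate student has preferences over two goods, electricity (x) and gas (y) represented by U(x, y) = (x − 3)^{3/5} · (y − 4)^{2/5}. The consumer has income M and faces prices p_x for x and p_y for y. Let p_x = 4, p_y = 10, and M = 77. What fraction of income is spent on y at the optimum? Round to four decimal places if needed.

share on y = 0.6494

Substituting into the budget: x* = 3 + 0.6·(M − 3·p_x − 4·p_y)/p_x, and y* = 4 + 0.4·(…)/p_y.
Discretionary income = 77 − 3·4 − 4·10 = 25; x* = 3 + 0.6·25/4 = 6.75; y* = 4 + 0.4·25/10 = 5.
Expenditure on y: 10·5 = 50; share = 0.6494.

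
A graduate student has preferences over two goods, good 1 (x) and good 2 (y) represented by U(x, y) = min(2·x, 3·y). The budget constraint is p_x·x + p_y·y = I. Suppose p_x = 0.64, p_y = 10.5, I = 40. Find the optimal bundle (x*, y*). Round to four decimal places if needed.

With perfect complements, no substitution: consume in ratio x:y = 3:2.
Budget: p_x·x + p_y·(2/3)·x = I, so (3·p_x + 2·p_y)·x = 3·I.
Demand: x*(p_x,p_y,I) = 3·I/(3·p_x + 2·p_y), y* = 2·I/(3·p_x + 2·p_y).
Here 3·0.64 + 2·10.5 = 22.92, giving x* = 5.2356 and y* = 3.4904.

x* = 5.2356, y* = 3.4904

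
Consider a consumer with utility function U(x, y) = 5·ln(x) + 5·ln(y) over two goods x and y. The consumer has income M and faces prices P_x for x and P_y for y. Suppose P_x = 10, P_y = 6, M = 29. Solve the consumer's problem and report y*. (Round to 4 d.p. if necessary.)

y* = 2.4167

MU_x/MU_y = (5·y)/(5·x); tangency sets this equal to P_x/P_y.
Rearranging, P_y·y = P_x·x. Substituting into the budget gives P_x·x·(1 + 1) = M.
Demand: x*(P_x,P_y,M) = 0.5·M/P_x and y* = 0.5·M/P_y.
At P_x=10, P_y=6, M=29: y* = 0.5·29/6 = 2.4167.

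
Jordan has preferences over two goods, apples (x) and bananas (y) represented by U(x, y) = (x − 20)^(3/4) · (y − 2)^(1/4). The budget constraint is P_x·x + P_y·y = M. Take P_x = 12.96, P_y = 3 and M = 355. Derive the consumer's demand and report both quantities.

Let x' = x−20, y' = y−2. MRS = 3·y'/x' = P_x/P_y.
Substituting into the budget: x* = 20 + 0.75·(M − 20·P_x − 2·P_y)/P_x, and y* = 2 + 0.25·(…)/P_y.
Discretionary income = 355 − 20·12.96 − 2·3 = 89.8; x* = 20 + 0.75·89.8/12.96 = 25.1968; y* = 2 + 0.25·89.8/3 = 9.4833.

x* = 25.1968, y* = 9.4833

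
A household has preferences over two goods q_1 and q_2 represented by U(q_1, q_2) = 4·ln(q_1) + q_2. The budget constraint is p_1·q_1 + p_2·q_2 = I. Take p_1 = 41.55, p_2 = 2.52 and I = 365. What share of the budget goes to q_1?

At the given prices: q_1* = 4·2.52/41.55 = 0.2426, and q_2* = 140.8413.
Expenditure on q_1: 41.55·0.2426 = 10.08; share = 0.0276.

share on q_1 = 0.0276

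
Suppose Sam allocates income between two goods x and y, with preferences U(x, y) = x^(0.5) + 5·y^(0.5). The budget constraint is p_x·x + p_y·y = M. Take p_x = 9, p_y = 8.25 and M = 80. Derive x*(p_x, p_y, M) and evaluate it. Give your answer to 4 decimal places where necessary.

x* = 0.3144

MRS = MU_x/MU_y = (1/5)·(y/x)^(0.5). Set equal to p_x/p_y.
Solve for the ratio: y/x = [5·p_x/p_y]^(2).
Substitute y = (y/x)·x into the budget: x* = M/(p_x + p_y·(y/x)).
Numerically y/x = 29.752066, so x* = 80/(9 + 8.25·29.752066) = 0.3144.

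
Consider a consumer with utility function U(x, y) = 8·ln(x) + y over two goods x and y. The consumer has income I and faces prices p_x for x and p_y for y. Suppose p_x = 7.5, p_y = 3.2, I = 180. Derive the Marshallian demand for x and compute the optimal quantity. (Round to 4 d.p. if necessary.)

x* = 3.4133

So x*(p_x,p_y) = 8·p_y/p_x, independent of income; and y* = (I − 8·p_y)/p_y.
At the given prices: x* = 8·3.2/7.5 = 3.4133.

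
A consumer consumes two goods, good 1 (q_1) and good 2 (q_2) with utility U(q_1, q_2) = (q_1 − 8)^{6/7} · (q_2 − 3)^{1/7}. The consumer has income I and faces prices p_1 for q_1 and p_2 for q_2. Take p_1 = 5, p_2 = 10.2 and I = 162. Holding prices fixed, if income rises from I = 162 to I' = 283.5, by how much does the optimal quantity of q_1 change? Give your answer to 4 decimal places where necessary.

Let q_1' = q_1−8, q_2' = q_2−3. MRS = 6·q_2'/q_1' = p_1/p_2.
After buying the subsistence bundle (8, 3), a share 6/7 of the remaining income goes to q_1: q_1* = 8 + 6/7·(I − 8p_1 − 3p_2)/p_1.
Discretionary income = 162 − 8·5 − 3·10.2 = 91.4; q_1* = 8 + 6/7·91.4/5 = 23.6686.
At I' = 283.5: q_1* = 44.4971. Change: 44.4971 − 23.6686 = 20.8286.

Δq_1* = 20.8286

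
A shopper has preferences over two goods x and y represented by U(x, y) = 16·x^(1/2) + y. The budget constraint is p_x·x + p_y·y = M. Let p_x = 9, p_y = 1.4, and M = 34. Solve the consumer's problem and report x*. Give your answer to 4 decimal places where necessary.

x* = 1.5486

Utility is quasi-linear in y; the FOC for x is 8/√x = p_x/p_y.
Solve: √x = 8·p_y/p_x, so x*(p_x,p_y) = (8·p_y/p_x)², and y* = (M − p_x·x*)/p_y.
Plugging in: x* = (8·1.4/9)² = 1.5486.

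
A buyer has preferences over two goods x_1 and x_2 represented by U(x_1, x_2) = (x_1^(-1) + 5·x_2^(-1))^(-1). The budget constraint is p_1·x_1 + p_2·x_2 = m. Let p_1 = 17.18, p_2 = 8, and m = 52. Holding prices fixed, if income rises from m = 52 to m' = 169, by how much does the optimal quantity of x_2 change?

MRS = MU_x_1/MU_x_2 = (1/5)·(x_2/x_1)^(2). Set equal to p_1/p_2.
Hence x_2/x_1 = (5·p_1/p_2)^(1/(2)), i.e. raised to the 0.5 power.
Substitute x_2 = (x_2/x_1)·x_1 into the budget: x_1* = m/(p_1 + p_2·(x_2/x_1)).
Numerically x_2/x_1 = 3.276812, so x_1* = 52/(17.18 + 8·3.276812) = 1.1983 and x_2* = 3.276812·1.1983 = 3.9266.
At m' = 169: x_2* = 12.7616. Change: 12.7616 − 3.9266 = 8.8349.

Δx_2* = 8.8349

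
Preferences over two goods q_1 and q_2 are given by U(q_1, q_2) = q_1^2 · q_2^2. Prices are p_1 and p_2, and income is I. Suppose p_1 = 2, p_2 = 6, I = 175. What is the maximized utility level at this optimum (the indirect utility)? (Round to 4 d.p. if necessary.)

MU_q_1/MU_q_2 = (2·q_2)/(2·q_1); tangency sets this equal to p_1/p_2.
Rearranging, p_2·q_2 = p_1·q_1. Substituting into the budget gives p_1·q_1·(1 + 1) = I.
Demand: q_1*(p_1,p_2,I) = 0.5·I/p_1 and q_2* = 0.5·I/p_2.
At p_1=2, p_2=6, I=175: q_1* = 0.5·175/2 = 43.75, q_2* = 14.5833.
Utility at the optimum: U(43.75, 14.5833) = 407070.5838.

V = 407070.5838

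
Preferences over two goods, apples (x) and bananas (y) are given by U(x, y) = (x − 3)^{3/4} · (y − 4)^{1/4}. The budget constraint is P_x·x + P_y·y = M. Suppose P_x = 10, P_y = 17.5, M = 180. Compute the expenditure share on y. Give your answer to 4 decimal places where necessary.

MRS = 3·(y−4)/(x−3). Tangency with P_x/P_y gives y−4 = (1/3)·(P_x/P_y)·(x−3).
After buying the subsistence bundle (3, 4), a share 0.75 of the remaining income goes to x: x* = 3 + 0.75·(M − 3P_x − 4P_y)/P_x.
Discretionary income = 180 − 3·10 − 4·17.5 = 80; x* = 3 + 0.75·80/10 = 9; y* = 4 + 0.25·80/17.5 = 5.1429.
Expenditure on y: 17.5·5.1429 = 90; share = 0.5.

share on y = 0.5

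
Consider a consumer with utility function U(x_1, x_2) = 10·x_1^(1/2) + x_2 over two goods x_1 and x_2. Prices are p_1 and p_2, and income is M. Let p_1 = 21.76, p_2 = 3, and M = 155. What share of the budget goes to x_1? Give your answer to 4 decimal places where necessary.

MU_x_1 = 5/√x_1, MU_x_2 = 1. Tangency: 5/√x_1 = p_1/p_2.
Solve: √x_1 = 5·p_2/p_1, so x_1*(p_1,p_2) = (5·p_2/p_1)², and x_2* = (M − p_1·x_1*)/p_2.
Plugging in: x_1* = (5·3/21.76)² = 0.4752, x_2* = 48.22.
Expenditure on x_1: 21.76·0.4752 = 10.3401; share = 0.0667.

share on x_1 = 0.0667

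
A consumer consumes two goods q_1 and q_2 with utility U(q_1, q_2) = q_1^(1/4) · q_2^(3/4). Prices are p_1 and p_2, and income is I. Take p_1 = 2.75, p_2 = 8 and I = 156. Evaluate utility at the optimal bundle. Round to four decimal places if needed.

V = 14.5129

MU_q_1/MU_q_2 = (0.25·q_2)/(0.75·q_1); tangency sets this equal to p_1/p_2.
So 0.25·p_2·q_2 = 0.75·p_1·q_1; combined with the budget, a share 0.25 of income goes to q_1.
Demand: q_1*(p_1,p_2,I) = 0.25·I/p_1 and q_2* = 0.75·I/p_2.
At p_1=2.75, p_2=8, I=156: q_1* = 0.25·156/2.75 = 14.1818, q_2* = 14.625.
Utility at the optimum: U(14.1818, 14.625) = 14.5129.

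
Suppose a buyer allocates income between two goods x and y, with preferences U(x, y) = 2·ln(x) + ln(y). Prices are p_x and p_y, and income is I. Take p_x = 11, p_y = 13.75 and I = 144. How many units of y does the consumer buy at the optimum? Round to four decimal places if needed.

MU_x/MU_y = (2·y)/(x); tangency sets this equal to p_x/p_y.
Rearranging, p_y·y = (1/2)·p_x·x. Substituting into the budget gives p_x·x·(1 + (1/2)) = I.
Demand: x*(p_x,p_y,I) = 2/3·I/p_x and y* = 1/3·I/p_y.
At p_x=11, p_y=13.75, I=144: y* = 1/3·144/13.75 = 3.4909.

y* = 3.4909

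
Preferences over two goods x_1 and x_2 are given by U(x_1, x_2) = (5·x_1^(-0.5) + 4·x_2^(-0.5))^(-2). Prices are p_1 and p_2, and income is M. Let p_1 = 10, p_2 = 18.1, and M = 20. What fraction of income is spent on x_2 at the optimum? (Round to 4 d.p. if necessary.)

share on x_2 = 0.5123

With the ratio pinned down, the budget gives x_1* = M/(p_1 + p_2·(x_2/x_1)) and x_2* = (x_2/x_1)·x_1*.
Numerically x_2/x_1 = 0.58024, so x_1* = 20/(10 + 18.1·0.58024) = 0.9755 and x_2* = 0.58024·0.9755 = 0.566.
Expenditure on x_2: 18.1·0.566 = 10.245; share = 0.5123.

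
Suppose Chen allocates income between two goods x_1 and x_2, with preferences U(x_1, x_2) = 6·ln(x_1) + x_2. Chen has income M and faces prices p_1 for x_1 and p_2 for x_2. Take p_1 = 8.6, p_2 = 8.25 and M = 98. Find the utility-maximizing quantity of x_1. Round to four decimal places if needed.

So x_1*(p_1,p_2) = 6·p_2/p_1, independent of income; and x_2* = (M − 6·p_2)/p_2.
At the given prices: x_1* = 6·8.25/8.6 = 5.7558.

x_1* = 5.7558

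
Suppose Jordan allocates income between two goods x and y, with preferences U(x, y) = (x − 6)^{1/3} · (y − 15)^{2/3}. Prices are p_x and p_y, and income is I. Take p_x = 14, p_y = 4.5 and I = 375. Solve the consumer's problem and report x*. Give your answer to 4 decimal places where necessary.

MRS = (1/2)·(y−15)/(x−6). Tangency with p_x/p_y gives y−15 = 2·(p_x/p_y)·(x−6).
Substituting into the budget: x* = 6 + 1/3·(I − 6·p_x − 15·p_y)/p_x, and y* = 15 + 2/3·(…)/p_y.
Discretionary income = 375 − 6·14 − 15·4.5 = 223.5; x* = 6 + 1/3·223.5/14 = 11.3214.

x* = 11.3214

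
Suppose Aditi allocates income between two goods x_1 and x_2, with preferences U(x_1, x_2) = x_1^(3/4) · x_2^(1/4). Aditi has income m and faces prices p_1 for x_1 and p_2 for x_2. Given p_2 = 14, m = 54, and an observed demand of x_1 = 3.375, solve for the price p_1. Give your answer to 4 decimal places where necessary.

p_1 = 12

The MRS is 3·x_2/x_1. Set MRS = p_1/p_2.
Rearranging, p_2·x_2 = (1/3)·p_1·x_1. Substituting into the budget gives p_1·x_1·(1 + (1/3)) = m.
Demand: x_1*(p_1,p_2,m) = 0.75·m/p_1 and x_2* = 0.25·m/p_2.
Set x_1* = 3.375 in the demand function and solve for p_1: p_1 = 12.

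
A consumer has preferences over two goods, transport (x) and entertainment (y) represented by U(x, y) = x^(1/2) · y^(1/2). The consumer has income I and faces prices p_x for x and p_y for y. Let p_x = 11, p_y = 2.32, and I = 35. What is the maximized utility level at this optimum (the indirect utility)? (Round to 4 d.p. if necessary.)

Demand: x*(p_x,p_y,I) = 0.5·I/p_x and y* = 0.5·I/p_y.
At p_x=11, p_y=2.32, I=35: x* = 0.5·35/11 = 1.5909, y* = 7.5431.
Utility at the optimum: U(1.5909, 7.5431) = 3.4642.

V = 3.4642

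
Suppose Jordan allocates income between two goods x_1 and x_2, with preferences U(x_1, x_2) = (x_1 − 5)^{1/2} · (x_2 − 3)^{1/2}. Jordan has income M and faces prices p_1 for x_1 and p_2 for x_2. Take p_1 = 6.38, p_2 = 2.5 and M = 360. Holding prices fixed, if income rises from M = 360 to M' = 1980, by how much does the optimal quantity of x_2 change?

Δx_2* = 324

Let x_1' = x_1−5, x_2' = x_2−3. MRS = x_2'/x_1' = p_1/p_2.
After buying the subsistence bundle (5, 3), a share 0.5 of the remaining income goes to x_1: x_1* = 5 + 0.5·(M − 5p_1 − 3p_2)/p_1.
Discretionary income = 360 − 5·6.38 − 3·2.5 = 320.6; x_2* = 3 + 0.5·320.6/2.5 = 67.12.
At M' = 1980: x_2* = 391.12. Change: 391.12 − 67.12 = 324.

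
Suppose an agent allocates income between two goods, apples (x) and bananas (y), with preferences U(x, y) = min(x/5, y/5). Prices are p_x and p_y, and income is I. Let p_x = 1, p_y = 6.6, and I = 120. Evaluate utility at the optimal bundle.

Leontief preferences: the optimum is at the kink where x/5 = y/5, i.e. y = x.
Budget: p_x·x + p_y·x = I, so (5·p_x + 5·p_y)·x = 5·I.
Demand: x*(p_x,p_y,I) = 5·I/(5·p_x + 5·p_y), y* = 5·I/(5·p_x + 5·p_y).
Here 5·1 + 5·6.6 = 38, giving x* = 15.7895 and y* = 15.7895.
Utility at the optimum: U(15.7895, 15.7895) = 3.1579.

V = 3.1579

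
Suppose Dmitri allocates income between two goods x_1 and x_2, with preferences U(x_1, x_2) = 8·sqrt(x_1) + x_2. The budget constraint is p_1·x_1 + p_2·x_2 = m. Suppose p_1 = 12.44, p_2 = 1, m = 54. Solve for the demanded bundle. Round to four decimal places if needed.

Thus x_1* = (4·p_2/p_1)² — independent of m — with the rest of income spent on x_2.
Plugging in: x_1* = (4·1/12.44)² = 0.1034, x_2* = 52.7138.

x_1* = 0.1034, x_2* = 52.7138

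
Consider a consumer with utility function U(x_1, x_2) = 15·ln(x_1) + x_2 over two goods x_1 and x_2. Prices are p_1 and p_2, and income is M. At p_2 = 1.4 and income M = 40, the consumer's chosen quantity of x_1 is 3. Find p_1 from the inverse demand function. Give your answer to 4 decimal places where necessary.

p_1 = 7

Set MRS = p_1/p_2: (15/x_1)/1 = p_1/p_2.
So x_1*(p_1,p_2) = 15·p_2/p_1, independent of income; and x_2* = (M − 15·p_2)/p_2.
Set x_1* = 3 in the demand function and solve for p_1: p_1 = 7.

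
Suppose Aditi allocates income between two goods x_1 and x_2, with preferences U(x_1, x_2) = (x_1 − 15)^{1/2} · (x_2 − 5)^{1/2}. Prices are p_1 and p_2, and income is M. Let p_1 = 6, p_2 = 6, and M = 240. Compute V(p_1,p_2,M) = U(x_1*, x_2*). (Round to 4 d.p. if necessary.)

MRS = (x_2−5)/(x_1−15). Tangency with p_1/p_2 gives x_2−5 = (p_1/p_2)·(x_1−15).
After buying the subsistence bundle (15, 5), a share 0.5 of the remaining income goes to x_1: x_1* = 15 + 0.5·(M − 15p_1 − 5p_2)/p_1.
Discretionary income = 240 − 15·6 − 5·6 = 120; x_1* = 15 + 0.5·120/6 = 25; x_2* = 5 + 0.5·120/6 = 15.
Utility at the optimum: U(25, 15) = 10.

V = 10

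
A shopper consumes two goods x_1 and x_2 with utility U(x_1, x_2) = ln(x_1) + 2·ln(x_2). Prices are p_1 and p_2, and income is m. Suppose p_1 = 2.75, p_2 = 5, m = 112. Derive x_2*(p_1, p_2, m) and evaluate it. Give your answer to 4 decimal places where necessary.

x_2* = 14.9333

Tangency: MRS = (1/2)·x_2/x_1 = p_1/p_2.
Rearranging, p_2·x_2 = 2·p_1·x_1. Substituting into the budget gives p_1·x_1·(1 + 2) = m.
Demand: x_1*(p_1,p_2,m) = 1/3·m/p_1 and x_2* = 2/3·m/p_2.
At p_1=2.75, p_2=5, m=112: x_2* = 2/3·112/5 = 14.9333.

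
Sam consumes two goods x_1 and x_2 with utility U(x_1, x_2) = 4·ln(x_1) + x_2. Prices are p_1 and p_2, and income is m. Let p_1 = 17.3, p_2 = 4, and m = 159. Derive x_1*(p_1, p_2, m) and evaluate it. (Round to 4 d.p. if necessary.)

Set MRS = p_1/p_2: (4/x_1)/1 = p_1/p_2.
So x_1*(p_1,p_2) = 4·p_2/p_1, independent of income; and x_2* = (m − 4·p_2)/p_2.
At the given prices: x_1* = 4·4/17.3 = 0.9249.

x_1* = 0.9249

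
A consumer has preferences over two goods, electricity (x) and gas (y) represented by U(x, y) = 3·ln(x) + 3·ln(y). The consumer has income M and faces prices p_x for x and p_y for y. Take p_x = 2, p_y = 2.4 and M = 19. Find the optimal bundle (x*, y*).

x* = 4.75, y* = 3.9583

The MRS is y/x. Set MRS = p_x/p_y.
So 3·p_y·y = 3·p_x·x; combined with the budget, a share 0.5 of income goes to x.
Demand: x*(p_x,p_y,M) = 0.5·M/p_x and y* = 0.5·M/p_y.
At p_x=2, p_y=2.4, M=19: x* = 0.5·19/2 = 4.75, y* = 3.9583.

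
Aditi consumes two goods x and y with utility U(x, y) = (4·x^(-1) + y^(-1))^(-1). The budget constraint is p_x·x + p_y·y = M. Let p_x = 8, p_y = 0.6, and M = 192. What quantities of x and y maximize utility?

x* = 21.1095, y* = 38.5404

Substitute y = (y/x)·x into the budget: x* = M/(p_x + p_y·(y/x)).
Numerically y/x = 1.825742, so x* = 192/(8 + 0.6·1.825742) = 21.1095 and y* = 1.825742·21.1095 = 38.5404.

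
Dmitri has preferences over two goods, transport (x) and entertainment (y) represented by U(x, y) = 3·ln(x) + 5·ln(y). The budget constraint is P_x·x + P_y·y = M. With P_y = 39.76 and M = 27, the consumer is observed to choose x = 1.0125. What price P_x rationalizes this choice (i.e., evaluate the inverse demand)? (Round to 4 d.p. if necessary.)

The MRS is (3/5)·y/x. Set MRS = P_x/P_y.
Rearranging, P_y·y = (5/3)·P_x·x. Substituting into the budget gives P_x·x·(1 + (5/3)) = M.
Demand: x*(P_x,P_y,M) = 0.375·M/P_x and y* = 0.625·M/P_y.
Set x* = 1.0125 in the demand function and solve for P_x: P_x = 10.

P_x = 10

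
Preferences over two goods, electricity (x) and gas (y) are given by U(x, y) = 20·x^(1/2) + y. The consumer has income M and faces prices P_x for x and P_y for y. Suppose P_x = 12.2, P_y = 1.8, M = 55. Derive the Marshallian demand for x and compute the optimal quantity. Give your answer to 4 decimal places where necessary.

Utility is quasi-linear in y; the FOC for x is 10/√x = P_x/P_y.
Thus x* = (10·P_y/P_x)² — independent of M — with the rest of income spent on y.
Plugging in: x* = (10·1.8/12.2)² = 2.1768.

x* = 2.1768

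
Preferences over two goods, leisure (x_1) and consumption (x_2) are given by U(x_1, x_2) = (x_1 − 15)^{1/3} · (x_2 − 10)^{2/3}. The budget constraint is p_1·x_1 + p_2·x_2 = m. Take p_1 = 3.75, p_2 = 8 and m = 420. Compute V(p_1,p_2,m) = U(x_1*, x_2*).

V = 24.16

This is Cobb-Douglas in (x_1−15, x_2−10): tangency gives 1/3·p_2·(x_2−10) = 2/3·p_1·(x_1−15).
Substituting into the budget: x_1* = 15 + 1/3·(m − 15·p_1 − 10·p_2)/p_1, and x_2* = 10 + 2/3·(…)/p_2.
Discretionary income = 420 − 15·3.75 − 10·8 = 283.75; x_1* = 15 + 1/3·283.75/3.75 = 40.2222; x_2* = 10 + 2/3·283.75/8 = 33.6458.
Utility at the optimum: U(40.2222, 33.6458) = 24.16.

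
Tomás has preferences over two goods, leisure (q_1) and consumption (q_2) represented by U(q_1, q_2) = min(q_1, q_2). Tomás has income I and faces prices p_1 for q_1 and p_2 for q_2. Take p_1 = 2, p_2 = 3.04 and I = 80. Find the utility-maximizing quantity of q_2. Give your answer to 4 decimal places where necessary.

With perfect complements, no substitution: consume in ratio q_1:q_2 = 1:1.
Budget: p_1·q_1 + p_2·q_1 = I, so (p_1 + p_2)·q_1 = I.
Demand: q_1*(p_1,p_2,I) = I/(p_1 + p_2), q_2* = I/(p_1 + p_2).
Here 2 + 3.04 = 5.04, giving q_2* = 15.873.

q_2* = 15.873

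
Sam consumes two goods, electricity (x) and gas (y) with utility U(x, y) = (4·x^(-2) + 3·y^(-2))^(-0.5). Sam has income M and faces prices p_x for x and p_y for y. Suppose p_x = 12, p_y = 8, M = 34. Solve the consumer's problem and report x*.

From the CES first-order condition, (4/3)·(y/x)^(3) = p_x/p_y.
Solve for the ratio: y/x = [(3/4)·p_x/p_y]^(1/3).
With the ratio pinned down, the budget gives x* = M/(p_x + p_y·(y/x)) and y* = (y/x)·x*.
Numerically y/x = 1.040042, so x* = 34/(12 + 8·1.040042) = 1.6732.

x* = 1.6732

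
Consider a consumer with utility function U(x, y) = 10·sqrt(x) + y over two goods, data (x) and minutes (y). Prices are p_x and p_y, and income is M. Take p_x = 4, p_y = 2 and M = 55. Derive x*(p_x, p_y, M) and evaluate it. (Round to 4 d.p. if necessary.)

Plugging in: x* = (5·2/4)² = 6.25.

x* = 6.25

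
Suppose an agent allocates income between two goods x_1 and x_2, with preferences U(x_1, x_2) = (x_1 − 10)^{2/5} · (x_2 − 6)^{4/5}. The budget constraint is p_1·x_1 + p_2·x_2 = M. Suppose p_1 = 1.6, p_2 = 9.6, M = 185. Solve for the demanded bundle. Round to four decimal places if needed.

MRS = (1/2)·(x_2−6)/(x_1−10). Tangency with p_1/p_2 gives x_2−6 = 2·(p_1/p_2)·(x_1−10).
After buying the subsistence bundle (10, 6), a share 1/3 of the remaining income goes to x_1: x_1* = 10 + 1/3·(M − 10p_1 − 6p_2)/p_1.
Discretionary income = 185 − 10·1.6 − 6·9.6 = 111.4; x_1* = 10 + 1/3·111.4/1.6 = 33.2083; x_2* = 6 + 2/3·111.4/9.6 = 13.7361.

x_1* = 33.2083, x_2* = 13.7361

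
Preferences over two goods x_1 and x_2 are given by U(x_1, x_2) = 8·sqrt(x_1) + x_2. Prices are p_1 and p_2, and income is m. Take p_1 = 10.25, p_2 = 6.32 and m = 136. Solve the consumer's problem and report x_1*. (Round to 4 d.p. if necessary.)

Utility is quasi-linear in x_2; the FOC for x_1 is 4/√x_1 = p_1/p_2.
Thus x_1* = (4·p_2/p_1)² — independent of m — with the rest of income spent on x_2.
Plugging in: x_1* = (4·6.32/10.25)² = 6.0828.

x_1* = 6.0828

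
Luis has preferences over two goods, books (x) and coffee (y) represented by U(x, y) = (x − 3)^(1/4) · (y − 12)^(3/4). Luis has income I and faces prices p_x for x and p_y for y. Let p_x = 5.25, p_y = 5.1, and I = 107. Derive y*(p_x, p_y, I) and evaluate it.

This is Cobb-Douglas in (x−3, y−12): tangency gives 0.25·p_y·(y−12) = 0.75·p_x·(x−3).
Substituting into the budget: x* = 3 + 0.25·(I − 3·p_x − 12·p_y)/p_x, and y* = 12 + 0.75·(…)/p_y.
Discretionary income = 107 − 3·5.25 − 12·5.1 = 30.05; y* = 12 + 0.75·30.05/5.1 = 16.4191.

y* = 16.4191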